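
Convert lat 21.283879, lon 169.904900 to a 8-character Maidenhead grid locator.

Add 180° to longitude and 90° to latitude: 349.90490, 111.28388.
Field (20°×10°, letters A–R): 349.90490/20 → 17 → R, 111.28388/10 → 11 → L; chars RL.
Square (2°×1°, digits 0–9): 9.90490/2 → 4, 1.28388/1 → 1; chars 41.
Subsquare (5′×2.5′, letters a–x): 1.90490/0.0833333 → 22 → w, 0.28388/0.0416667 → 6 → g; chars wg.
Extended square (30″×15″, digits 0–9): 0.07157/0.00833333 → 8, 0.03388/0.00416667 → 8; chars 88.

RL41wg88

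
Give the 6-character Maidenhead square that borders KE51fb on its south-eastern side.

Longitude subsquare f = 5; +1 → 6 = g.
Latitude subsquare b = 1; −1 → 0 = a.

KE51ga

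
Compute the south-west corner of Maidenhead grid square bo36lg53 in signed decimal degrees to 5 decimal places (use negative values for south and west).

56.26250, -153.04167

Field B=1, O=14: +1·20° lon, +14·10° lat → SW at lon -160°, lat 50°.
Square 3, 6: +3·2° lon, +6·1° lat → SW at lon -154°, lat 56°.
Subsquare l=11, g=6: +11·0.0833333° lon, +6·0.0416667° lat → SW at lon -153.083°, lat 56.25°.
Extended square 5, 3: +5·0.00833333° lon, +3·0.00416667° lat → SW at lon -153.042°, lat 56.2625°.
latitude 56.26250, longitude -153.04167.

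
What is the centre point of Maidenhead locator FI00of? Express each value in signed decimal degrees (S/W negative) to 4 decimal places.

-9.7708, -78.7917

Field F=5, I=8: +5·20° lon, +8·10° lat → SW at lon -80°, lat -10°.
Square 0, 0: +0·2° lon, +0·1° lat → SW at lon -80°, lat -10°.
Subsquare o=14, f=5: +14·0.0833333° lon, +5·0.0416667° lat → SW at lon -78.8333°, lat -9.79167°.
Cell spans 0.0833333° lon × 0.0416667° lat. Centre is SW corner plus half of each.
latitude -9.7708, longitude -78.7917.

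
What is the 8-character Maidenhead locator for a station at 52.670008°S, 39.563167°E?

KD97sh79

Add 180° to longitude and 90° to latitude: 219.56317, 37.32999.
Field: 219.56317/20 → 10 → K, 37.32999/10 → 3 → D; chars KD.
Square: 19.56317/2 → 9, 7.32999/1 → 7; chars 97.
Subsquare: 1.56317/0.0833333 → 18 → s, 0.32999/0.0416667 → 7 → h; chars sh.
Extended square: 0.06317/0.00833333 → 7, 0.03833/0.00416667 → 9; chars 79.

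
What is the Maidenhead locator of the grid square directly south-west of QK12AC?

Longitude subsquare a = 0; −1 → -1, wraps to 23 = x, carry into square.
Longitude square 1; −1 → 0.
Latitude subsquare c = 2; −1 → 1 = b.

QK02xb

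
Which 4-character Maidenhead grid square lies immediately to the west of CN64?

CN54

Longitude square 6; −1 → 5.
The latitude characters are unchanged.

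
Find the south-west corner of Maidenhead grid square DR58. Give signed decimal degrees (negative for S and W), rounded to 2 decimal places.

88.00, -110.00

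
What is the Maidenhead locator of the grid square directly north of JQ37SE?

Latitude subsquare e = 4; +1 → 5 = f.
The longitude characters are unchanged.

JQ37sf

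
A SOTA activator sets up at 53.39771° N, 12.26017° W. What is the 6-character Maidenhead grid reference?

IO33uj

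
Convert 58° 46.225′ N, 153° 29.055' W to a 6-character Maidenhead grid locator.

Shift to the Maidenhead origin (180°W, 90°S): lon 26.5157, lat 148.7704.
Field (20°×10°, letters A–R): 26.5157/20 → 1 → B, 148.7704/10 → 14 → O; chars BO.
Square (2°×1°, digits 0–9): 6.5157/2 → 3, 8.7704/1 → 8; chars 38.
Subsquare (5′×2.5′, letters a–x): 0.5157/0.0833333 → 6 → g, 0.7704/0.0416667 → 18 → s; chars gs.

BO38gs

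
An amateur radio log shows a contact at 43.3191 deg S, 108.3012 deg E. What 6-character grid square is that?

OE46dq

Shift to the Maidenhead origin (180°W, 90°S): lon 288.3012, lat 46.6809.
Field: lon ⌊288.3012/20⌋ = 14 → O; lat ⌊46.6809/10⌋ = 4 → E.
Square: lon ⌊8.3012/2⌋ = 4; lat ⌊6.6809/1⌋ = 6.
Subsquare: lon ⌊0.3012/0.0833333⌋ = 3 → d; lat ⌊0.6809/0.0416667⌋ = 16 → q.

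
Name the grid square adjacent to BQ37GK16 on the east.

Longitude extended square 1; +1 → 2.
The latitude characters are unchanged.

BQ37gk26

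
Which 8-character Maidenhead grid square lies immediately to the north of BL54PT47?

Latitude extended square 7; +1 → 8.
The longitude characters are unchanged.

BL54pt48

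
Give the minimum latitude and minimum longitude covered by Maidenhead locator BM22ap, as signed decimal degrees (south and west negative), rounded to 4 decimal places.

Field B=1, M=12: +1·20° lon, +12·10° lat → SW at lon -160°, lat 30°.
Square 2, 2: +2·2° lon, +2·1° lat → SW at lon -156°, lat 32°.
Subsquare a=0, p=15: +0·0.0833333° lon, +15·0.0416667° lat → SW at lon -156°, lat 32.625°.
latitude 32.6250, longitude -156.0000.

32.6250, -156.0000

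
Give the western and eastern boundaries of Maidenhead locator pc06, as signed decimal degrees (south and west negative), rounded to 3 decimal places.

Field P=15, C=2: +15·20° lon, +2·10° lat → SW at lon 120°, lat -70°.
Square 0, 6: +0·2° lon, +6·1° lat → SW at lon 120°, lat -64°.
Cell spans 2° lon × 1° lat.
west 120.000, east 122.000.

120.000, 122.000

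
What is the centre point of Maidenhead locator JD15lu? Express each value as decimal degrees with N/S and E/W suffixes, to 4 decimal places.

Field J=9, D=3: +9·20° lon, +3·10° lat → SW at lon 0°, lat -60°.
Square 1, 5: +1·2° lon, +5·1° lat → SW at lon 2°, lat -55°.
Subsquare l=11, u=20: +11·0.0833333° lon, +20·0.0416667° lat → SW at lon 2.91667°, lat -54.1667°.
Cell spans 0.0833333° lon × 0.0416667° lat. Centre is SW corner plus half of each.
latitude 54.1458° S, longitude 2.9583° E.

54.1458° S, 2.9583° E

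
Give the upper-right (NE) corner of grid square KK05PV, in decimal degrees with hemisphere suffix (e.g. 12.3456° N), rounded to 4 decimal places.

15.9167° N, 21.3333° E

Field K=10, K=10: +10·20° lon, +10·10° lat → SW at lon 20°, lat 10°.
Square 0, 5: +0·2° lon, +5·1° lat → SW at lon 20°, lat 15°.
Subsquare p=15, v=21: +15·0.0833333° lon, +21·0.0416667° lat → SW at lon 21.25°, lat 15.875°.
Cell spans 0.0833333° lon × 0.0416667° lat. NE corner is SW corner plus one full cell.
latitude 15.9167° N, longitude 21.3333° E.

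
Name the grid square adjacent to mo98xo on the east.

Longitude subsquare x = 23; +1 → 24, wraps to 0 = a, carry into square.
Longitude square 9; +1 → 10, wraps to 0, carry into field.
Longitude field M = 12; +1 → 13 = N.
The latitude characters are unchanged.

NO08ao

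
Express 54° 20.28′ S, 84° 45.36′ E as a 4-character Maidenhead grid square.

ND25

Shift to the Maidenhead origin (180°W, 90°S): lon 264.76, lat 35.66.
Field: lon ⌊264.76/20⌋ = 13 → N; lat ⌊35.66/10⌋ = 3 → D.
Square: lon ⌊4.76/2⌋ = 2; lat ⌊5.66/1⌋ = 5.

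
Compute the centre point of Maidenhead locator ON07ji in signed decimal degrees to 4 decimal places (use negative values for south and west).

Field O=14, N=13: +14·20° lon, +13·10° lat → SW at lon 100°, lat 40°.
Square 0, 7: +0·2° lon, +7·1° lat → SW at lon 100°, lat 47°.
Subsquare j=9, i=8: +9·0.0833333° lon, +8·0.0416667° lat → SW at lon 100.75°, lat 47.3333°.
Cell spans 0.0833333° lon × 0.0416667° lat. Centre is SW corner plus half of each.
latitude 47.3542, longitude 100.7917.

47.3542, 100.7917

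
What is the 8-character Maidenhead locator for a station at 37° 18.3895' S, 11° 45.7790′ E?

Offset from 180°W / 90°S: lon 191.76298°, lat 52.69351°.
Field: 191.76298/20 → 9 → J, 52.69351/10 → 5 → F; chars JF.
Square: 11.76298/2 → 5, 2.69351/1 → 2; chars 52.
Subsquare: 1.76298/0.0833333 → 21 → v, 0.69351/0.0416667 → 16 → q; chars vq.
Extended square: 0.01298/0.00833333 → 1, 0.02684/0.00416667 → 6; chars 16.

JF52vq16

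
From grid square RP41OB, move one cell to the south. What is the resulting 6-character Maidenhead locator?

Latitude subsquare b = 1; −1 → 0 = a.
The longitude characters are unchanged.

RP41oa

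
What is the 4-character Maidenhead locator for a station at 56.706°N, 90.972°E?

NO56

Offset from 180°W / 90°S: lon 270.97°, lat 146.71°.
Field: 270.97/20 → 13 → N, 146.71/10 → 14 → O; chars NO.
Square: 10.97/2 → 5, 6.71/1 → 6; chars 56.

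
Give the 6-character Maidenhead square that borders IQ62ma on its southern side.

Latitude subsquare a = 0; −1 → -1, wraps to 23 = x, carry into square.
Latitude square 2; −1 → 1.
The longitude characters are unchanged.

IQ61mx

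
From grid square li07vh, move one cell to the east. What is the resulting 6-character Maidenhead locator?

LI07wh

Longitude subsquare v = 21; +1 → 22 = w.
The latitude characters are unchanged.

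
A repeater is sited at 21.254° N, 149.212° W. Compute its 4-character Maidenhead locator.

Shift to the Maidenhead origin (180°W, 90°S): lon 30.79, lat 111.25.
Field: lon ⌊30.79/20⌋ = 1 → B; lat ⌊111.25/10⌋ = 11 → L.
Square: lon ⌊10.79/2⌋ = 5; lat ⌊1.25/1⌋ = 1.

BL51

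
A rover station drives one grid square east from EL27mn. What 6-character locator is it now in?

EL27nn

Longitude subsquare m = 12; +1 → 13 = n.
The latitude characters are unchanged.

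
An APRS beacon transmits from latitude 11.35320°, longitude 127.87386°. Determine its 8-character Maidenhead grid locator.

Shift to the Maidenhead origin (180°W, 90°S): lon 307.87386, lat 101.35320.
Field: lon ⌊307.87386/20⌋ = 15 → P; lat ⌊101.35320/10⌋ = 10 → K.
Square: lon ⌊7.87386/2⌋ = 3; lat ⌊1.35320/1⌋ = 1.
Subsquare: lon ⌊1.87386/0.0833333⌋ = 22 → w; lat ⌊0.35320/0.0416667⌋ = 8 → i.
Extended square: lon ⌊0.04053/0.00833333⌋ = 4; lat ⌊0.01987/0.00416667⌋ = 4.

PK31wi44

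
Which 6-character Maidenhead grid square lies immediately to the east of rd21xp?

Longitude subsquare x = 23; +1 → 24, wraps to 0 = a, carry into square.
Longitude square 2; +1 → 3.
The latitude characters are unchanged.

RD31ap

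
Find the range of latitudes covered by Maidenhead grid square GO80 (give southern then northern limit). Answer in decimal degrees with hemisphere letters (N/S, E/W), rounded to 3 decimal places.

Field G=6, O=14: +6·20° lon, +14·10° lat → SW at lon -60°, lat 50°.
Square 8, 0: +8·2° lon, +0·1° lat → SW at lon -44°, lat 50°.
Cell spans 2° lon × 1° lat.
south 50.000° N, north 51.000° N.

50.000° N, 51.000° N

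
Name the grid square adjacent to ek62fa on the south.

Latitude subsquare a = 0; −1 → -1, wraps to 23 = x, carry into square.
Latitude square 2; −1 → 1.
The longitude characters are unchanged.

EK61fx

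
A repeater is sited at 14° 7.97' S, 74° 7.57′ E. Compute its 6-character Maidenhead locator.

MH75bu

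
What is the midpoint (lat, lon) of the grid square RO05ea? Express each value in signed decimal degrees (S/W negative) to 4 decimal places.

55.0208, 160.3750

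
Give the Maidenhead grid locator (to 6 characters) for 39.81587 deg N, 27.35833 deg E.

KM39qt

Add 180° to longitude and 90° to latitude: 207.3583, 129.8159.
Field: 207.3583/20 → 10 → K, 129.8159/10 → 12 → M; chars KM.
Square: 7.3583/2 → 3, 9.8159/1 → 9; chars 39.
Subsquare: 1.3583/0.0833333 → 16 → q, 0.8159/0.0416667 → 19 → t; chars qt.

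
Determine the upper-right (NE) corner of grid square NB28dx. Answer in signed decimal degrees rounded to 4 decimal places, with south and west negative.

-71.0000, 84.3333

Field N=13, B=1: +13·20° lon, +1·10° lat → SW at lon 80°, lat -80°.
Square 2, 8: +2·2° lon, +8·1° lat → SW at lon 84°, lat -72°.
Subsquare d=3, x=23: +3·0.0833333° lon, +23·0.0416667° lat → SW at lon 84.25°, lat -71.0417°.
Cell spans 0.0833333° lon × 0.0416667° lat. NE corner is SW corner plus one full cell.
latitude -71.0000, longitude 84.3333.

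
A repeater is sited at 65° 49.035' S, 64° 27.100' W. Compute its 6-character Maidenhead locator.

Shift to the Maidenhead origin (180°W, 90°S): lon 115.5483, lat 24.1827.
Field: lon ⌊115.5483/20⌋ = 5 → F; lat ⌊24.1827/10⌋ = 2 → C.
Square: lon ⌊15.5483/2⌋ = 7; lat ⌊4.1827/1⌋ = 4.
Subsquare: lon ⌊1.5483/0.0833333⌋ = 18 → s; lat ⌊0.1827/0.0416667⌋ = 4 → e.

FC74se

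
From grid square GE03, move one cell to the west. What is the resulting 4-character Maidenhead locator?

Longitude square 0; −1 → -1, wraps to 9, carry into field.
Longitude field G = 6; −1 → 5 = F.
The latitude characters are unchanged.

FE93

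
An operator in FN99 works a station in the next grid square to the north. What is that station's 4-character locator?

Latitude square 9; +1 → 10, wraps to 0, carry into field.
Latitude field N = 13; +1 → 14 = O.
The longitude characters are unchanged.

FO90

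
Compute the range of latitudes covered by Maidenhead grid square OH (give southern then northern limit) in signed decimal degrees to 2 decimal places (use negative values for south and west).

-20.00, -10.00

Field O=14, H=7: +14·20° lon, +7·10° lat → SW at lon 100°, lat -20°.
Cell spans 20° lon × 10° lat.
south -20.00, north -10.00.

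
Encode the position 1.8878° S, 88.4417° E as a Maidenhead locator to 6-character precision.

Offset from 180°W / 90°S: lon 268.4417°, lat 88.1122°.
Field (20°×10°, letters A–R): lon ⌊268.4417/20⌋ = 13 → N; lat ⌊88.1122/10⌋ = 8 → I.
Square (2°×1°, digits 0–9): lon ⌊8.4417/2⌋ = 4; lat ⌊8.1122/1⌋ = 8.
Subsquare (5′×2.5′, letters a–x): lon ⌊0.4417/0.0833333⌋ = 5 → f; lat ⌊0.1122/0.0416667⌋ = 2 → c.

NI48fc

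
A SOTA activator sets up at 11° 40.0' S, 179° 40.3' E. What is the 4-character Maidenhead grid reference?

RH98

Shift to the Maidenhead origin (180°W, 90°S): lon 359.67, lat 78.33.
Field: 359.67/20 → 17 → R, 78.33/10 → 7 → H; chars RH.
Square: 19.67/2 → 9, 8.33/1 → 8; chars 98.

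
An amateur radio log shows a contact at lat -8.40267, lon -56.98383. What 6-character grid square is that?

Offset from 180°W / 90°S: lon 123.0162°, lat 81.5973°.
Field (20°×10°, letters A–R): 123.0162/20 → 6 → G, 81.5973/10 → 8 → I; chars GI.
Square (2°×1°, digits 0–9): 3.0162/2 → 1, 1.5973/1 → 1; chars 11.
Subsquare (5′×2.5′, letters a–x): 1.0162/0.0833333 → 12 → m, 0.5973/0.0416667 → 14 → o; chars mo.

GI11mo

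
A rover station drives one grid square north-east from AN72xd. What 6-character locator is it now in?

AN82ae

Longitude subsquare x = 23; +1 → 24, wraps to 0 = a, carry into square.
Longitude square 7; +1 → 8.
Latitude subsquare d = 3; +1 → 4 = e.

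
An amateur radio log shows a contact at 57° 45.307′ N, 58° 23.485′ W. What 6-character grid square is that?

Add 180° to longitude and 90° to latitude: 121.6086, 147.7551.
Field: 121.6086/20 → 6 → G, 147.7551/10 → 14 → O; chars GO.
Square: 1.6086/2 → 0, 7.7551/1 → 7; chars 07.
Subsquare: 1.6086/0.0833333 → 19 → t, 0.7551/0.0416667 → 18 → s; chars ts.

GO07ts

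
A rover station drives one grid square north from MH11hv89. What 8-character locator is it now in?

MH11hw80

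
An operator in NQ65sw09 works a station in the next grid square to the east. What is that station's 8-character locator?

NQ65sw19

Longitude extended square 0; +1 → 1.
The latitude characters are unchanged.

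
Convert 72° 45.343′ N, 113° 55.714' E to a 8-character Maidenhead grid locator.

Shift to the Maidenhead origin (180°W, 90°S): lon 293.92857, lat 162.75572.
Field: lon ⌊293.92857/20⌋ = 14 → O; lat ⌊162.75572/10⌋ = 16 → Q.
Square: lon ⌊13.92857/2⌋ = 6; lat ⌊2.75572/1⌋ = 2.
Subsquare: lon ⌊1.92857/0.0833333⌋ = 23 → x; lat ⌊0.75572/0.0416667⌋ = 18 → s.
Extended square: lon ⌊0.01190/0.00833333⌋ = 1; lat ⌊0.00572/0.00416667⌋ = 1.

OQ62xs11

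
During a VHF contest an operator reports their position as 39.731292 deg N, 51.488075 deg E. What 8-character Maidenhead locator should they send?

LM59rr85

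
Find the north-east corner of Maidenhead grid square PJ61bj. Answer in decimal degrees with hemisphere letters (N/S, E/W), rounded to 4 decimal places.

1.4167° N, 132.1667° E

Field P=15, J=9: +15·20° lon, +9·10° lat → SW at lon 120°, lat 0°.
Square 6, 1: +6·2° lon, +1·1° lat → SW at lon 132°, lat 1°.
Subsquare b=1, j=9: +1·0.0833333° lon, +9·0.0416667° lat → SW at lon 132.083°, lat 1.375°.
Cell spans 0.0833333° lon × 0.0416667° lat. NE corner is SW corner plus one full cell.
latitude 1.4167° N, longitude 132.1667° E.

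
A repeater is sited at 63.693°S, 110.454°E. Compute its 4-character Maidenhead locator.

Shift to the Maidenhead origin (180°W, 90°S): lon 290.45, lat 26.31.
Field: 290.45/20 → 14 → O, 26.31/10 → 2 → C; chars OC.
Square: 10.45/2 → 5, 6.31/1 → 6; chars 56.

OC56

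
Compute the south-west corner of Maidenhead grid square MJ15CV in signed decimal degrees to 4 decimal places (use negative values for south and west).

5.8750, 62.1667

Field M=12, J=9: +12·20° lon, +9·10° lat → SW at lon 60°, lat 0°.
Square 1, 5: +1·2° lon, +5·1° lat → SW at lon 62°, lat 5°.
Subsquare c=2, v=21: +2·0.0833333° lon, +21·0.0416667° lat → SW at lon 62.1667°, lat 5.875°.
latitude 5.8750, longitude 62.1667.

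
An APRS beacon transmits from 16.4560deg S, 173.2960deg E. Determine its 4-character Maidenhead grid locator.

RH63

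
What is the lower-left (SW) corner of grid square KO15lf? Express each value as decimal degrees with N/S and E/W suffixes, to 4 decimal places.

55.2083° N, 22.9167° E

Field K=10, O=14: +10·20° lon, +14·10° lat → SW at lon 20°, lat 50°.
Square 1, 5: +1·2° lon, +5·1° lat → SW at lon 22°, lat 55°.
Subsquare l=11, f=5: +11·0.0833333° lon, +5·0.0416667° lat → SW at lon 22.9167°, lat 55.2083°.
latitude 55.2083° N, longitude 22.9167° E.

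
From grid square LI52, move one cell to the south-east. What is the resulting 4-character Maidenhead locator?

LI61

Longitude square 5; +1 → 6.
Latitude square 2; −1 → 1.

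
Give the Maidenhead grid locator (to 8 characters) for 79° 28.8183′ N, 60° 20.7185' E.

MQ09el15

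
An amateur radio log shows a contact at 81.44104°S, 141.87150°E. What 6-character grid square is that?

QA08wn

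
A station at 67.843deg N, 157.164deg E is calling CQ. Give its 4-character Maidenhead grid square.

QP87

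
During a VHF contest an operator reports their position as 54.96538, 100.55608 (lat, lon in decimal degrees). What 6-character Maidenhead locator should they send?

Add 180° to longitude and 90° to latitude: 280.5561, 144.9654.
Field (20°×10°, letters A–R): lon ⌊280.5561/20⌋ = 14 → O; lat ⌊144.9654/10⌋ = 14 → O.
Square (2°×1°, digits 0–9): lon ⌊0.5561/2⌋ = 0; lat ⌊4.9654/1⌋ = 4.
Subsquare (5′×2.5′, letters a–x): lon ⌊0.5561/0.0833333⌋ = 6 → g; lat ⌊0.9654/0.0416667⌋ = 23 → x.

OO04gx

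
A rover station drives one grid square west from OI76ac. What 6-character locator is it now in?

OI66xc

Longitude subsquare a = 0; −1 → -1, wraps to 23 = x, carry into square.
Longitude square 7; −1 → 6.
The latitude characters are unchanged.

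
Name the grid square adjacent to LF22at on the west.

LF12xt

Longitude subsquare a = 0; −1 → -1, wraps to 23 = x, carry into square.
Longitude square 2; −1 → 1.
The latitude characters are unchanged.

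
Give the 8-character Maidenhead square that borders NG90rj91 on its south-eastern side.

NG90sj00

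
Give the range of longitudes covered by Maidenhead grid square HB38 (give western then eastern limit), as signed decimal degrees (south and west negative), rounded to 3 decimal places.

-34.000, -32.000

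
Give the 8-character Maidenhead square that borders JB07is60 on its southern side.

Latitude extended square 0; −1 → -1, wraps to 9, carry into subsquare.
Latitude subsquare s = 18; −1 → 17 = r.
The longitude characters are unchanged.

JB07ir69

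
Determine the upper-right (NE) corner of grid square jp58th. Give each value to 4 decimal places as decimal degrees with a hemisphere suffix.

68.3333° N, 11.6667° E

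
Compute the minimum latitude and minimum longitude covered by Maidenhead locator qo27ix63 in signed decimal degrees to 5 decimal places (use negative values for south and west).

57.97083, 144.71667

Field Q=16, O=14: +16·20° lon, +14·10° lat → SW at lon 140°, lat 50°.
Square 2, 7: +2·2° lon, +7·1° lat → SW at lon 144°, lat 57°.
Subsquare i=8, x=23: +8·0.0833333° lon, +23·0.0416667° lat → SW at lon 144.667°, lat 57.9583°.
Extended square 6, 3: +6·0.00833333° lon, +3·0.00416667° lat → SW at lon 144.717°, lat 57.9708°.
latitude 57.97083, longitude 144.71667.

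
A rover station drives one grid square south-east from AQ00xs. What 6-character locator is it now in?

AQ10ar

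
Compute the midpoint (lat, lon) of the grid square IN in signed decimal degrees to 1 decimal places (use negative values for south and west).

Field I=8, N=13: +8·20° lon, +13·10° lat → SW at lon -20°, lat 40°.
Cell spans 20° lon × 10° lat. Centre is SW corner plus half of each.
latitude 45.0, longitude -10.0.

45.0, -10.0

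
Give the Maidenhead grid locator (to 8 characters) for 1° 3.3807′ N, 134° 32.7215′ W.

Offset from 180°W / 90°S: lon 45.45464°, lat 91.05634°.
Field: lon ⌊45.45464/20⌋ = 2 → C; lat ⌊91.05634/10⌋ = 9 → J.
Square: lon ⌊5.45464/2⌋ = 2; lat ⌊1.05634/1⌋ = 1.
Subsquare: lon ⌊1.45464/0.0833333⌋ = 17 → r; lat ⌊0.05634/0.0416667⌋ = 1 → b.
Extended square: lon ⌊0.03798/0.00833333⌋ = 4; lat ⌊0.01468/0.00416667⌋ = 3.

CJ21rb43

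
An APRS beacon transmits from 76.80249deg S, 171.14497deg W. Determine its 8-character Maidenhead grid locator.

AB43ke27

Add 180° to longitude and 90° to latitude: 8.85503, 13.19751.
Field (20°×10°, letters A–R): 8.85503/20 → 0 → A, 13.19751/10 → 1 → B; chars AB.
Square (2°×1°, digits 0–9): 8.85503/2 → 4, 3.19751/1 → 3; chars 43.
Subsquare (5′×2.5′, letters a–x): 0.85503/0.0833333 → 10 → k, 0.19751/0.0416667 → 4 → e; chars ke.
Extended square (30″×15″, digits 0–9): 0.02170/0.00833333 → 2, 0.03084/0.00416667 → 7; chars 27.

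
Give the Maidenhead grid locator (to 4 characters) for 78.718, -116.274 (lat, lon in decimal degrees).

DQ18

Offset from 180°W / 90°S: lon 63.73°, lat 168.72°.
Field: lon ⌊63.73/20⌋ = 3 → D; lat ⌊168.72/10⌋ = 16 → Q.
Square: lon ⌊3.73/2⌋ = 1; lat ⌊8.72/1⌋ = 8.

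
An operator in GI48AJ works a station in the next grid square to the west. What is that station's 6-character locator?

GI38xj

Longitude subsquare a = 0; −1 → -1, wraps to 23 = x, carry into square.
Longitude square 4; −1 → 3.
The latitude characters are unchanged.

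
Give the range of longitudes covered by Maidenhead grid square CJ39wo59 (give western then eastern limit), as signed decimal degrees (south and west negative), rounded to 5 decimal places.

-132.12500, -132.11667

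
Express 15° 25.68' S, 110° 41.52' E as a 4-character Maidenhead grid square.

OH54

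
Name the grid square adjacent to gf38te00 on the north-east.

Longitude extended square 0; +1 → 1.
Latitude extended square 0; +1 → 1.

GF38te11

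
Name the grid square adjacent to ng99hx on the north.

Latitude subsquare x = 23; +1 → 24, wraps to 0 = a, carry into square.
Latitude square 9; +1 → 10, wraps to 0, carry into field.
Latitude field G = 6; +1 → 7 = H.
The longitude characters are unchanged.

NH90ha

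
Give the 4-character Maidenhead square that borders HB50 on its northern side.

HB51

Latitude square 0; +1 → 1.
The longitude characters are unchanged.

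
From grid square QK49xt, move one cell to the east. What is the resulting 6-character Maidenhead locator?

Longitude subsquare x = 23; +1 → 24, wraps to 0 = a, carry into square.
Longitude square 4; +1 → 5.
The latitude characters are unchanged.

QK59at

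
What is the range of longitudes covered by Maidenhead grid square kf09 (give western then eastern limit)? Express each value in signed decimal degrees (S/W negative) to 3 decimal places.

20.000, 22.000

Field K=10, F=5: +10·20° lon, +5·10° lat → SW at lon 20°, lat -40°.
Square 0, 9: +0·2° lon, +9·1° lat → SW at lon 20°, lat -31°.
Cell spans 2° lon × 1° lat.
west 20.000, east 22.000.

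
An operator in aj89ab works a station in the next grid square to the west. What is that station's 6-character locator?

Longitude subsquare a = 0; −1 → -1, wraps to 23 = x, carry into square.
Longitude square 8; −1 → 7.
The latitude characters are unchanged.

AJ79xb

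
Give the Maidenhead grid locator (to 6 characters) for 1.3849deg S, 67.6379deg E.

Add 180° to longitude and 90° to latitude: 247.6379, 88.6151.
Field (20°×10°, letters A–R): 247.6379/20 → 12 → M, 88.6151/10 → 8 → I; chars MI.
Square (2°×1°, digits 0–9): 7.6379/2 → 3, 8.6151/1 → 8; chars 38.
Subsquare (5′×2.5′, letters a–x): 1.6379/0.0833333 → 19 → t, 0.6151/0.0416667 → 14 → o; chars to.

MI38to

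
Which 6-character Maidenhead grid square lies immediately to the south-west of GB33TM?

Longitude subsquare t = 19; −1 → 18 = s.
Latitude subsquare m = 12; −1 → 11 = l.

GB33sl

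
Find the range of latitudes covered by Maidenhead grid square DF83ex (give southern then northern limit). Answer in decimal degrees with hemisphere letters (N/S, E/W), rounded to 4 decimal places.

Field D=3, F=5: +3·20° lon, +5·10° lat → SW at lon -120°, lat -40°.
Square 8, 3: +8·2° lon, +3·1° lat → SW at lon -104°, lat -37°.
Subsquare e=4, x=23: +4·0.0833333° lon, +23·0.0416667° lat → SW at lon -103.667°, lat -36.0417°.
Cell spans 0.0833333° lon × 0.0416667° lat.
south 36.0417° S, north 36.0000° S.

36.0417° S, 36.0000° S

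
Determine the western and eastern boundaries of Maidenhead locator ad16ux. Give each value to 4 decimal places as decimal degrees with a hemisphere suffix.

Field A=0, D=3: +0·20° lon, +3·10° lat → SW at lon -180°, lat -60°.
Square 1, 6: +1·2° lon, +6·1° lat → SW at lon -178°, lat -54°.
Subsquare u=20, x=23: +20·0.0833333° lon, +23·0.0416667° lat → SW at lon -176.333°, lat -53.0417°.
Cell spans 0.0833333° lon × 0.0416667° lat.
west 176.3333° W, east 176.2500° W.

176.3333° W, 176.2500° W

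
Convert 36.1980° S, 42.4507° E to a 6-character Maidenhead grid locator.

Shift to the Maidenhead origin (180°W, 90°S): lon 222.4507, lat 53.8020.
Field (20°×10°, letters A–R): lon ⌊222.4507/20⌋ = 11 → L; lat ⌊53.8020/10⌋ = 5 → F.
Square (2°×1°, digits 0–9): lon ⌊2.4507/2⌋ = 1; lat ⌊3.8020/1⌋ = 3.
Subsquare (5′×2.5′, letters a–x): lon ⌊0.4507/0.0833333⌋ = 5 → f; lat ⌊0.8020/0.0416667⌋ = 19 → t.

LF13ft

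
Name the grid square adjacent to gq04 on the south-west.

FQ93

Longitude square 0; −1 → -1, wraps to 9, carry into field.
Longitude field G = 6; −1 → 5 = F.
Latitude square 4; −1 → 3.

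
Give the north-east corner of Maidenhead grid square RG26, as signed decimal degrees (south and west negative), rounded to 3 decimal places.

-23.000, 166.000

Field R=17, G=6: +17·20° lon, +6·10° lat → SW at lon 160°, lat -30°.
Square 2, 6: +2·2° lon, +6·1° lat → SW at lon 164°, lat -24°.
Cell spans 2° lon × 1° lat. NE corner is SW corner plus one full cell.
latitude -23.000, longitude 166.000.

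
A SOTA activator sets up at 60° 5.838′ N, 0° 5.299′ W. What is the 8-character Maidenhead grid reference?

Add 180° to longitude and 90° to latitude: 179.91168, 150.09730.
Field: 179.91168/20 → 8 → I, 150.09730/10 → 15 → P; chars IP.
Square: 19.91168/2 → 9, 0.09730/1 → 0; chars 90.
Subsquare: 1.91168/0.0833333 → 22 → w, 0.09730/0.0416667 → 2 → c; chars wc.
Extended square: 0.07835/0.00833333 → 9, 0.01397/0.00416667 → 3; chars 93.

IP90wc93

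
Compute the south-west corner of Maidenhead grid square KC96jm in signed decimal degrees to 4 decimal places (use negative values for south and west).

-63.5000, 38.7500

Field K=10, C=2: +10·20° lon, +2·10° lat → SW at lon 20°, lat -70°.
Square 9, 6: +9·2° lon, +6·1° lat → SW at lon 38°, lat -64°.
Subsquare j=9, m=12: +9·0.0833333° lon, +12·0.0416667° lat → SW at lon 38.75°, lat -63.5°.
latitude -63.5000, longitude 38.7500.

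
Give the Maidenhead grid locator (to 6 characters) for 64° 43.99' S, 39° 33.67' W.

Shift to the Maidenhead origin (180°W, 90°S): lon 140.4388, lat 25.2668.
Field: lon ⌊140.4388/20⌋ = 7 → H; lat ⌊25.2668/10⌋ = 2 → C.
Square: lon ⌊0.4388/2⌋ = 0; lat ⌊5.2668/1⌋ = 5.
Subsquare: lon ⌊0.4388/0.0833333⌋ = 5 → f; lat ⌊0.2668/0.0416667⌋ = 6 → g.

HC05fg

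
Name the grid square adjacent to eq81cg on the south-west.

Longitude subsquare c = 2; −1 → 1 = b.
Latitude subsquare g = 6; −1 → 5 = f.

EQ81bf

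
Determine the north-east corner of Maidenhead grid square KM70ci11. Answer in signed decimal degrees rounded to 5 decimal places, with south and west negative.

Field K=10, M=12: +10·20° lon, +12·10° lat → SW at lon 20°, lat 30°.
Square 7, 0: +7·2° lon, +0·1° lat → SW at lon 34°, lat 30°.
Subsquare c=2, i=8: +2·0.0833333° lon, +8·0.0416667° lat → SW at lon 34.1667°, lat 30.3333°.
Extended square 1, 1: +1·0.00833333° lon, +1·0.00416667° lat → SW at lon 34.175°, lat 30.3375°.
Cell spans 0.00833333° lon × 0.00416667° lat. NE corner is SW corner plus one full cell.
latitude 30.34167, longitude 34.18333.

30.34167, 34.18333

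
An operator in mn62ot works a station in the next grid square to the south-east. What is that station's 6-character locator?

MN62ps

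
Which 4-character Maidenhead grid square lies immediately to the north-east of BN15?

BN26

Longitude square 1; +1 → 2.
Latitude square 5; +1 → 6.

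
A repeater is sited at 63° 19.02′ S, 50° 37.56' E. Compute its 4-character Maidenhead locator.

Shift to the Maidenhead origin (180°W, 90°S): lon 230.63, lat 26.68.
Field: 230.63/20 → 11 → L, 26.68/10 → 2 → C; chars LC.
Square: 10.63/2 → 5, 6.68/1 → 6; chars 56.

LC56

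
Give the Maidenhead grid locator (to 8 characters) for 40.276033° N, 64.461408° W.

Add 180° to longitude and 90° to latitude: 115.53859, 130.27603.
Field (20°×10°, letters A–R): lon ⌊115.53859/20⌋ = 5 → F; lat ⌊130.27603/10⌋ = 13 → N.
Square (2°×1°, digits 0–9): lon ⌊15.53859/2⌋ = 7; lat ⌊0.27603/1⌋ = 0.
Subsquare (5′×2.5′, letters a–x): lon ⌊1.53859/0.0833333⌋ = 18 → s; lat ⌊0.27603/0.0416667⌋ = 6 → g.
Extended square (30″×15″, digits 0–9): lon ⌊0.03859/0.00833333⌋ = 4; lat ⌊0.02603/0.00416667⌋ = 6.

FN70sg46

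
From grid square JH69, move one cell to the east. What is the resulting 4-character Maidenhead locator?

Longitude square 6; +1 → 7.
The latitude characters are unchanged.

JH79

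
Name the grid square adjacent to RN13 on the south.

RN12

Latitude square 3; −1 → 2.
The longitude characters are unchanged.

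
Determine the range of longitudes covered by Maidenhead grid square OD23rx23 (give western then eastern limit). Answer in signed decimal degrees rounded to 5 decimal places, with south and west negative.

105.43333, 105.44167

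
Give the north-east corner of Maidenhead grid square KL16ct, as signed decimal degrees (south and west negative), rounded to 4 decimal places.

26.8333, 22.2500

Field K=10, L=11: +10·20° lon, +11·10° lat → SW at lon 20°, lat 20°.
Square 1, 6: +1·2° lon, +6·1° lat → SW at lon 22°, lat 26°.
Subsquare c=2, t=19: +2·0.0833333° lon, +19·0.0416667° lat → SW at lon 22.1667°, lat 26.7917°.
Cell spans 0.0833333° lon × 0.0416667° lat. NE corner is SW corner plus one full cell.
latitude 26.8333, longitude 22.2500.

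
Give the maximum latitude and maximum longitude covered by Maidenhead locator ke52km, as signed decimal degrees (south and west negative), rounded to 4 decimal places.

Field K=10, E=4: +10·20° lon, +4·10° lat → SW at lon 20°, lat -50°.
Square 5, 2: +5·2° lon, +2·1° lat → SW at lon 30°, lat -48°.
Subsquare k=10, m=12: +10·0.0833333° lon, +12·0.0416667° lat → SW at lon 30.8333°, lat -47.5°.
Cell spans 0.0833333° lon × 0.0416667° lat. NE corner is SW corner plus one full cell.
latitude -47.4583, longitude 30.9167.

-47.4583, 30.9167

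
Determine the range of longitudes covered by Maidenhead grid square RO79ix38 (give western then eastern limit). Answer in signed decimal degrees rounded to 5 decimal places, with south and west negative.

174.69167, 174.70000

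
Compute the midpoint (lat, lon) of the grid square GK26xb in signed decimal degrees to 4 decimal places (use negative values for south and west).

16.0625, -54.0417

Field G=6, K=10: +6·20° lon, +10·10° lat → SW at lon -60°, lat 10°.
Square 2, 6: +2·2° lon, +6·1° lat → SW at lon -56°, lat 16°.
Subsquare x=23, b=1: +23·0.0833333° lon, +1·0.0416667° lat → SW at lon -54.0833°, lat 16.0417°.
Cell spans 0.0833333° lon × 0.0416667° lat. Centre is SW corner plus half of each.
latitude 16.0625, longitude -54.0417.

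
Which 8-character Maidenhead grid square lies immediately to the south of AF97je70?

Latitude extended square 0; −1 → -1, wraps to 9, carry into subsquare.
Latitude subsquare e = 4; −1 → 3 = d.
The longitude characters are unchanged.

AF97jd79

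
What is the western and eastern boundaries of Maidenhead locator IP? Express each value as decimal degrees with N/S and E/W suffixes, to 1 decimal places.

Field I=8, P=15: +8·20° lon, +15·10° lat → SW at lon -20°, lat 60°.
Cell spans 20° lon × 10° lat.
west 20.0° W, east 0.0° E.

20.0° W, 0.0° E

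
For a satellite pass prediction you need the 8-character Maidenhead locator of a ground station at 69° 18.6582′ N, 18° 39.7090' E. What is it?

JP99hh94

Shift to the Maidenhead origin (180°W, 90°S): lon 198.66182, lat 159.31097.
Field: lon ⌊198.66182/20⌋ = 9 → J; lat ⌊159.31097/10⌋ = 15 → P.
Square: lon ⌊18.66182/2⌋ = 9; lat ⌊9.31097/1⌋ = 9.
Subsquare: lon ⌊0.66182/0.0833333⌋ = 7 → h; lat ⌊0.31097/0.0416667⌋ = 7 → h.
Extended square: lon ⌊0.07848/0.00833333⌋ = 9; lat ⌊0.01930/0.00416667⌋ = 4.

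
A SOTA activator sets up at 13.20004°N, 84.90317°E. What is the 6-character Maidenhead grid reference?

NK23ke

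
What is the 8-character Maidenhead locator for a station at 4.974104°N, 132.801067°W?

Shift to the Maidenhead origin (180°W, 90°S): lon 47.19893, lat 94.97410.
Field: 47.19893/20 → 2 → C, 94.97410/10 → 9 → J; chars CJ.
Square: 7.19893/2 → 3, 4.97410/1 → 4; chars 34.
Subsquare: 1.19893/0.0833333 → 14 → o, 0.97410/0.0416667 → 23 → x; chars ox.
Extended square: 0.03227/0.00833333 → 3, 0.01577/0.00416667 → 3; chars 33.

CJ34ox33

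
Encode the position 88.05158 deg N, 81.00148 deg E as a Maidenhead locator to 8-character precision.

NR08mb02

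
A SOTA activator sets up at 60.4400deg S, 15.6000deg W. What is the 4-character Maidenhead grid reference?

IC29

Shift to the Maidenhead origin (180°W, 90°S): lon 164.40, lat 29.56.
Field (20°×10°, letters A–R): lon ⌊164.40/20⌋ = 8 → I; lat ⌊29.56/10⌋ = 2 → C.
Square (2°×1°, digits 0–9): lon ⌊4.40/2⌋ = 2; lat ⌊9.56/1⌋ = 9.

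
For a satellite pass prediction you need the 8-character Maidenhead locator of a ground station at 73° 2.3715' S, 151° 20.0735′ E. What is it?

Shift to the Maidenhead origin (180°W, 90°S): lon 331.33456, lat 16.96048.
Field: 331.33456/20 → 16 → Q, 16.96048/10 → 1 → B; chars QB.
Square: 11.33456/2 → 5, 6.96048/1 → 6; chars 56.
Subsquare: 1.33456/0.0833333 → 16 → q, 0.96048/0.0416667 → 23 → x; chars qx.
Extended square: 0.00123/0.00833333 → 0, 0.00214/0.00416667 → 0; chars 00.

QB56qx00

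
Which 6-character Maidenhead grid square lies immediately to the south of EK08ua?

EK07ux

Latitude subsquare a = 0; −1 → -1, wraps to 23 = x, carry into square.
Latitude square 8; −1 → 7.
The longitude characters are unchanged.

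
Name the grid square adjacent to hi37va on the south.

Latitude subsquare a = 0; −1 → -1, wraps to 23 = x, carry into square.
Latitude square 7; −1 → 6.
The longitude characters are unchanged.

HI36vx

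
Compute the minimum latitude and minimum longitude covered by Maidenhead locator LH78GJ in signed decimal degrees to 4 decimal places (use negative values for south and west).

Field L=11, H=7: +11·20° lon, +7·10° lat → SW at lon 40°, lat -20°.
Square 7, 8: +7·2° lon, +8·1° lat → SW at lon 54°, lat -12°.
Subsquare g=6, j=9: +6·0.0833333° lon, +9·0.0416667° lat → SW at lon 54.5°, lat -11.625°.
latitude -11.6250, longitude 54.5000.

-11.6250, 54.5000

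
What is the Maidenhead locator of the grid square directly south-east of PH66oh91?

PH66ph00

Longitude extended square 9; +1 → 10, wraps to 0, carry into subsquare.
Longitude subsquare o = 14; +1 → 15 = p.
Latitude extended square 1; −1 → 0.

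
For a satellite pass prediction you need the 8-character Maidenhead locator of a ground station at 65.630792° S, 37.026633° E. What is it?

Shift to the Maidenhead origin (180°W, 90°S): lon 217.02663, lat 24.36921.
Field: lon ⌊217.02663/20⌋ = 10 → K; lat ⌊24.36921/10⌋ = 2 → C.
Square: lon ⌊17.02663/2⌋ = 8; lat ⌊4.36921/1⌋ = 4.
Subsquare: lon ⌊1.02663/0.0833333⌋ = 12 → m; lat ⌊0.36921/0.0416667⌋ = 8 → i.
Extended square: lon ⌊0.02663/0.00833333⌋ = 3; lat ⌊0.03587/0.00416667⌋ = 8.

KC84mi38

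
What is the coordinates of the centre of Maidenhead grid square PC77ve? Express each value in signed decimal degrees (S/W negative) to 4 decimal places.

-62.8125, 135.7917

Field P=15, C=2: +15·20° lon, +2·10° lat → SW at lon 120°, lat -70°.
Square 7, 7: +7·2° lon, +7·1° lat → SW at lon 134°, lat -63°.
Subsquare v=21, e=4: +21·0.0833333° lon, +4·0.0416667° lat → SW at lon 135.75°, lat -62.8333°.
Cell spans 0.0833333° lon × 0.0416667° lat. Centre is SW corner plus half of each.
latitude -62.8125, longitude 135.7917.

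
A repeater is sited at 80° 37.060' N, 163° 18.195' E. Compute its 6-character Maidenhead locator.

Add 180° to longitude and 90° to latitude: 343.3032, 170.6177.
Field (20°×10°, letters A–R): 343.3032/20 → 17 → R, 170.6177/10 → 17 → R; chars RR.
Square (2°×1°, digits 0–9): 3.3032/2 → 1, 0.6177/1 → 0; chars 10.
Subsquare (5′×2.5′, letters a–x): 1.3032/0.0833333 → 15 → p, 0.6177/0.0416667 → 14 → o; chars po.

RR10po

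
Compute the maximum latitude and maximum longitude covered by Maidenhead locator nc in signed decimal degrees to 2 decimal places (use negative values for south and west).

Field N=13, C=2: +13·20° lon, +2·10° lat → SW at lon 80°, lat -70°.
Cell spans 20° lon × 10° lat. NE corner is SW corner plus one full cell.
latitude -60.00, longitude 100.00.

-60.00, 100.00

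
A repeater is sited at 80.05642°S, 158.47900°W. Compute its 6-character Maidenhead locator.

Offset from 180°W / 90°S: lon 21.5210°, lat 9.9436°.
Field: lon ⌊21.5210/20⌋ = 1 → B; lat ⌊9.9436/10⌋ = 0 → A.
Square: lon ⌊1.5210/2⌋ = 0; lat ⌊9.9436/1⌋ = 9.
Subsquare: lon ⌊1.5210/0.0833333⌋ = 18 → s; lat ⌊0.9436/0.0416667⌋ = 22 → w.

BA09sw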